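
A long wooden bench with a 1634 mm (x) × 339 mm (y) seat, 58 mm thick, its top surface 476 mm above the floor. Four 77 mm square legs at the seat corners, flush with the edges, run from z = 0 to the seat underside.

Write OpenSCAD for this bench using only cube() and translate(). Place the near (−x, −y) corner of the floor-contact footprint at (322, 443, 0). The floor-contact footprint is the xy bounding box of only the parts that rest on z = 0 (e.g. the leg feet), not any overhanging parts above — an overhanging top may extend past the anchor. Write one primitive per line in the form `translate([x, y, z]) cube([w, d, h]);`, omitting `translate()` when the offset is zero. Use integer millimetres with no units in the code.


translate([322, 443, 418]) cube([1634, 339, 58]);
translate([322, 443, 0]) cube([77, 77, 418]);
translate([322, 705, 0]) cube([77, 77, 418]);
translate([1879, 443, 0]) cube([77, 77, 418]);
translate([1879, 705, 0]) cube([77, 77, 418]);


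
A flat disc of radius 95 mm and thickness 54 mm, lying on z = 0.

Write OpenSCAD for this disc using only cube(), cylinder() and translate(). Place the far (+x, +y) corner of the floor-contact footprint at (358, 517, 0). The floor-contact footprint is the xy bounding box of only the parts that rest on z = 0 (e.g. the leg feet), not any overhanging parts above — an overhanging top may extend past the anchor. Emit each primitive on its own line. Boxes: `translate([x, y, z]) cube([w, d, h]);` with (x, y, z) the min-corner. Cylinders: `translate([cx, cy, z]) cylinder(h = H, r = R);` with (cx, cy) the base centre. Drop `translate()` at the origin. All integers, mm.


translate([263, 422, 0]) cylinder(h = 54, r = 95);


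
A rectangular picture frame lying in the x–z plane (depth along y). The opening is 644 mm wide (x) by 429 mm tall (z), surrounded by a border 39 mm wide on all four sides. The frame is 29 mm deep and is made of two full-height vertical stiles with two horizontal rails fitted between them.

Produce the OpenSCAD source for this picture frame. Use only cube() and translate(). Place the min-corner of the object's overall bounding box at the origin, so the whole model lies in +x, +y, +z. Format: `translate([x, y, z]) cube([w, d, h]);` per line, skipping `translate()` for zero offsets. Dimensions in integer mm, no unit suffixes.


cube([39, 29, 507]);
translate([683, 0, 0]) cube([39, 29, 507]);
translate([39, 0, 0]) cube([644, 29, 39]);
translate([39, 0, 468]) cube([644, 29, 39]);


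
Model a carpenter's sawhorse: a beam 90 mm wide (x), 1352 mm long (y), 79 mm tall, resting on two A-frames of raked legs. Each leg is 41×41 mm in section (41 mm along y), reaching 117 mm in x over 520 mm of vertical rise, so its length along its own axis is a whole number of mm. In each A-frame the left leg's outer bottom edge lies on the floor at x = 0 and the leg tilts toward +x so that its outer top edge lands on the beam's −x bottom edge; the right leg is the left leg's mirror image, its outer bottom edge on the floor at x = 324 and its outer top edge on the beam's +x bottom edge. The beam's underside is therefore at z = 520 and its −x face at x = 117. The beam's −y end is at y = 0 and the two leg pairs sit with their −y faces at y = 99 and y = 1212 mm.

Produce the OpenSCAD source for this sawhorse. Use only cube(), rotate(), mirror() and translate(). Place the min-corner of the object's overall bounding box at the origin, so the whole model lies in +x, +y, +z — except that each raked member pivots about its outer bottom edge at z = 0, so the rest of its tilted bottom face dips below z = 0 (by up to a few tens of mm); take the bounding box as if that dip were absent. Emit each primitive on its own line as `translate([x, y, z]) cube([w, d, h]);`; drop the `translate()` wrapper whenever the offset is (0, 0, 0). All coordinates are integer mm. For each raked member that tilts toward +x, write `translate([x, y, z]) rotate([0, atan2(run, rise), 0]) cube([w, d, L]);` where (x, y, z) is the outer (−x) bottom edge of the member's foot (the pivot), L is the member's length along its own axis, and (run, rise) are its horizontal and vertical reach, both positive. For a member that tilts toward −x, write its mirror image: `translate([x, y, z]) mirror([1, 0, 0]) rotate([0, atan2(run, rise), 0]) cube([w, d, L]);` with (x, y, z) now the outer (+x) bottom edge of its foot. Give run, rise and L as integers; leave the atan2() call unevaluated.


// leg length = √(117² + 520²) = 533
// right-leg outer foot x = 2·117 + 90 = 324
// beam min-corner = (117, 0, 520)
translate([117, 0, 520]) cube([90, 1352, 79]);
translate([0, 99, 0]) rotate([0, atan2(117, 520), 0]) cube([41, 41, 533]);
translate([324, 99, 0]) mirror([1, 0, 0]) rotate([0, atan2(117, 520), 0]) cube([41, 41, 533]);
translate([0, 1212, 0]) rotate([0, atan2(117, 520), 0]) cube([41, 41, 533]);
translate([324, 1212, 0]) mirror([1, 0, 0]) rotate([0, atan2(117, 520), 0]) cube([41, 41, 533]);


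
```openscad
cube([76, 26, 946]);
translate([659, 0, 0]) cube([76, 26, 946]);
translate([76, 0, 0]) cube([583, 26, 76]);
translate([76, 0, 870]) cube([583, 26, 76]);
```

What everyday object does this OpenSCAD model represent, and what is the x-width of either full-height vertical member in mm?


A picture frame. The border width is 76 mm.

Four thin pieces enclosing a rectangular opening — a picture frame. The two full-height stiles are 946 mm tall; the top rail sits at z = 870 and is 76 mm tall, so the border above the opening is 946 − 870 = 76 mm, matching the stile x-width.


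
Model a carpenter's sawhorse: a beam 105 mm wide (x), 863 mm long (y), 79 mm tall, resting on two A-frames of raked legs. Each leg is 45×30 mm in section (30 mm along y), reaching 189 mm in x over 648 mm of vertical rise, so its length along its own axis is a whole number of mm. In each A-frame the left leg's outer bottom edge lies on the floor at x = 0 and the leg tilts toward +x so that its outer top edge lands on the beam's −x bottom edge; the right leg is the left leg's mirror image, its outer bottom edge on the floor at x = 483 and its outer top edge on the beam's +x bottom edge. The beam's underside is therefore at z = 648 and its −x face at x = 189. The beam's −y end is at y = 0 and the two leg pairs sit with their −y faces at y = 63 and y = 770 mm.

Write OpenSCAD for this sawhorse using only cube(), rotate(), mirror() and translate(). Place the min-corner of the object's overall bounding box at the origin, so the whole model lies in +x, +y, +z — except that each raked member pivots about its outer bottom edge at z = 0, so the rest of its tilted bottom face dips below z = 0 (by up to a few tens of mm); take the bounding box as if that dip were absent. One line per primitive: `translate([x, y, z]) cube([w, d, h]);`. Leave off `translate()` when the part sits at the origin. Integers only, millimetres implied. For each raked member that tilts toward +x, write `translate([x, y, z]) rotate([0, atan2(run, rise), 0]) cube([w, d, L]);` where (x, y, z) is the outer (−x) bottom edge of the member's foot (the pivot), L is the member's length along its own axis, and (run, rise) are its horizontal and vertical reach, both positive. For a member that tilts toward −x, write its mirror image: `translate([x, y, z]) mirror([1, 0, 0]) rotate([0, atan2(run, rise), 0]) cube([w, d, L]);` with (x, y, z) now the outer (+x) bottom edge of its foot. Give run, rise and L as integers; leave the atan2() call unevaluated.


translate([189, 0, 648]) cube([105, 863, 79]);
translate([0, 63, 0]) rotate([0, atan2(189, 648), 0]) cube([45, 30, 675]);
translate([483, 63, 0]) mirror([1, 0, 0]) rotate([0, atan2(189, 648), 0]) cube([45, 30, 675]);
translate([0, 770, 0]) rotate([0, atan2(189, 648), 0]) cube([45, 30, 675]);
translate([483, 770, 0]) mirror([1, 0, 0]) rotate([0, atan2(189, 648), 0]) cube([45, 30, 675]);


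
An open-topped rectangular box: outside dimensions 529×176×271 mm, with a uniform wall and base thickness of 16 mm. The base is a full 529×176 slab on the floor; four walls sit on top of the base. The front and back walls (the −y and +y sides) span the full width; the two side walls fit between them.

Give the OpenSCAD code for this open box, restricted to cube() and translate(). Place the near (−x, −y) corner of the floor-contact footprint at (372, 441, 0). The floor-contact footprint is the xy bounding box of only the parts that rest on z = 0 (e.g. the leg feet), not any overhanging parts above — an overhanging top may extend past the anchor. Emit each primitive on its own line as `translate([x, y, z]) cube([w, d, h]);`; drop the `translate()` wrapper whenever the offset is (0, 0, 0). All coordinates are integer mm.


translate([372, 441, 0]) cube([529, 176, 16]);
translate([372, 441, 16]) cube([529, 16, 255]);
translate([372, 601, 16]) cube([529, 16, 255]);
translate([372, 457, 16]) cube([16, 144, 255]);
translate([885, 457, 16]) cube([16, 144, 255]);


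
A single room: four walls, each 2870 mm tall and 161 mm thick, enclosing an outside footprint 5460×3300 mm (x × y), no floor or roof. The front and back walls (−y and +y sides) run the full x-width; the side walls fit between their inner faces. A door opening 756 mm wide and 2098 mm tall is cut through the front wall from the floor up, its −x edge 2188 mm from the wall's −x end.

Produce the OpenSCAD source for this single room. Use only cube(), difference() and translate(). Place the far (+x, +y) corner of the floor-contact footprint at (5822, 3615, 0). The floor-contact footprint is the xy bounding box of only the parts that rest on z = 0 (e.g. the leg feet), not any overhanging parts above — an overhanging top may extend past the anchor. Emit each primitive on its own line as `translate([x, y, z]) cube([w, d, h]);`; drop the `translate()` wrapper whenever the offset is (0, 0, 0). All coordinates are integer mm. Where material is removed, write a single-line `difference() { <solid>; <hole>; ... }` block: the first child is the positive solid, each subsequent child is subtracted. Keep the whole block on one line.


difference() { translate([362, 315, 0]) cube([5460, 161, 2870]); translate([2550, 315, 0]) cube([756, 161, 2098]); }
translate([362, 3454, 0]) cube([5460, 161, 2870]);
translate([362, 476, 0]) cube([161, 2978, 2870]);
translate([5661, 476, 0]) cube([161, 2978, 2870]);


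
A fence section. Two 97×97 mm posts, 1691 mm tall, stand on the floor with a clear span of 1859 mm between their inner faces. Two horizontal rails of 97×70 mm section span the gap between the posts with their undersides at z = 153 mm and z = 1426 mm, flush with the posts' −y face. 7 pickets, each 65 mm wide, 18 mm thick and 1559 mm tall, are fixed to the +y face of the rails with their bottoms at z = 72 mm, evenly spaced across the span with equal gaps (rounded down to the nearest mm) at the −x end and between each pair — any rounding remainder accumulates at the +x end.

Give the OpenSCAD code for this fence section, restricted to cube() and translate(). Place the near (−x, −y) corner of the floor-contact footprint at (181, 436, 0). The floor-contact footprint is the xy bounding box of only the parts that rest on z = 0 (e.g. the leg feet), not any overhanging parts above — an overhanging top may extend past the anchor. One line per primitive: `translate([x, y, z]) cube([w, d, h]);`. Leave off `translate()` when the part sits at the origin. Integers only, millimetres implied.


translate([181, 436, 0]) cube([97, 97, 1691]);
translate([2137, 436, 0]) cube([97, 97, 1691]);
translate([278, 436, 153]) cube([1859, 97, 70]);
translate([278, 436, 1426]) cube([1859, 97, 70]);
translate([453, 533, 72]) cube([65, 18, 1559]);
translate([693, 533, 72]) cube([65, 18, 1559]);
translate([933, 533, 72]) cube([65, 18, 1559]);
translate([1173, 533, 72]) cube([65, 18, 1559]);
translate([1413, 533, 72]) cube([65, 18, 1559]);
translate([1653, 533, 72]) cube([65, 18, 1559]);
translate([1893, 533, 72]) cube([65, 18, 1559]);


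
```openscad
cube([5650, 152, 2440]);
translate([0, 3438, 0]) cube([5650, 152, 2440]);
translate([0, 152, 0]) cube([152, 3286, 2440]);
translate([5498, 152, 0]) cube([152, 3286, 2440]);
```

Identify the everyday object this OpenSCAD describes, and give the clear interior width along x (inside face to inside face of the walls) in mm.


A house (or room) frame. The interior width is 5346 mm.

Four 2440 mm walls enclosing a rectangle with no floor or roof — a room or house frame. Outside width is 5650 mm and wall thickness is 152 mm, so the interior width is 5650 − 2 × 152 = 5346 mm.


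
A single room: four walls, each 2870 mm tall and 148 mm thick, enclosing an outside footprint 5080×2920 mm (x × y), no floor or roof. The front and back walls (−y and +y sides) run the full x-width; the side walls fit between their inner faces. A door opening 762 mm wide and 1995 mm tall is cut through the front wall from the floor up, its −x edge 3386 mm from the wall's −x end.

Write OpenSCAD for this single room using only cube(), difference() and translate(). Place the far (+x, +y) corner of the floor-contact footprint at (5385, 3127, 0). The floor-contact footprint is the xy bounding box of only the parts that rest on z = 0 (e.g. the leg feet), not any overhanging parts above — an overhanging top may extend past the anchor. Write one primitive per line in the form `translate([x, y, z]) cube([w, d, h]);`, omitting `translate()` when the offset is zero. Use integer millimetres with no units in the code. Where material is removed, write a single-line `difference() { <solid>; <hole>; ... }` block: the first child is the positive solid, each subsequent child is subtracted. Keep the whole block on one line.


difference() { translate([305, 207, 0]) cube([5080, 148, 2870]); translate([3691, 207, 0]) cube([762, 148, 1995]); }
translate([305, 2979, 0]) cube([5080, 148, 2870]);
translate([305, 355, 0]) cube([148, 2624, 2870]);
translate([5237, 355, 0]) cube([148, 2624, 2870]);


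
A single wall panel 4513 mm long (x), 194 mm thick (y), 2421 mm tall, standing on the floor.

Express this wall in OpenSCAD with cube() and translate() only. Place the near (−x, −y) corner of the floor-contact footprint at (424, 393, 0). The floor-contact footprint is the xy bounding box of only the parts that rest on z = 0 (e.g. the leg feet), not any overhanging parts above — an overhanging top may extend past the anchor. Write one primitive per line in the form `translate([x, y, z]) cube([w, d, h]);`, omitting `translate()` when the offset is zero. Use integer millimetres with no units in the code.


translate([424, 393, 0]) cube([4513, 194, 2421]);


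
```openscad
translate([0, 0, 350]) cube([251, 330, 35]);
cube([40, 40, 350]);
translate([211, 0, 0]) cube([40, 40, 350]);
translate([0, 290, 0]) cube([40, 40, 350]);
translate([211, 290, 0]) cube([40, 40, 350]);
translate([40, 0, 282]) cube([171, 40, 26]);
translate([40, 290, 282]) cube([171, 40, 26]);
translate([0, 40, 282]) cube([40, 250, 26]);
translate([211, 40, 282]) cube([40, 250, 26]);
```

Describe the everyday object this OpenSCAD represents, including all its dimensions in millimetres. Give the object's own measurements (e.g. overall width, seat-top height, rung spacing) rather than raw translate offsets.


A simple wooden stool: a rectangular seat 251 mm (x) by 330 mm (y), 35 mm thick, top face at z = 385 mm, on four square legs, each 40×40 mm in cross-section. The legs rest on z = 0, each flush with a corner of the seat. Four stretchers, 40 mm wide and 26 mm tall, connect adjacent legs with their undersides at z = 282 mm, each running between the inner faces of the legs it joins and aligned with the legs' outer faces on the other axis.


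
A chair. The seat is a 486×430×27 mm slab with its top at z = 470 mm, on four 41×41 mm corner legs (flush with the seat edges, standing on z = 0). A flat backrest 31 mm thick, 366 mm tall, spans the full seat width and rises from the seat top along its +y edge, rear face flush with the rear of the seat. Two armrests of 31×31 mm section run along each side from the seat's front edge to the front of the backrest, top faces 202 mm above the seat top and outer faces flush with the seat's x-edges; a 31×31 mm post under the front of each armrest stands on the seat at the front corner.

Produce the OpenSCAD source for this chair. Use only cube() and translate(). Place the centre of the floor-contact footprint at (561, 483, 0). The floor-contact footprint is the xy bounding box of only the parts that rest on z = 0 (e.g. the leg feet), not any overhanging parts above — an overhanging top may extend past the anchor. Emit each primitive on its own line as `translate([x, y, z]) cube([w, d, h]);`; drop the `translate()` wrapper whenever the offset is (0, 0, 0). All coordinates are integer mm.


translate([318, 268, 443]) cube([486, 430, 27]);
translate([318, 268, 0]) cube([41, 41, 443]);
translate([763, 268, 0]) cube([41, 41, 443]);
translate([318, 657, 0]) cube([41, 41, 443]);
translate([763, 657, 0]) cube([41, 41, 443]);
translate([318, 667, 470]) cube([486, 31, 366]);
translate([318, 268, 641]) cube([31, 399, 31]);
translate([773, 268, 641]) cube([31, 399, 31]);
translate([318, 268, 470]) cube([31, 31, 171]);
translate([773, 268, 470]) cube([31, 31, 171]);


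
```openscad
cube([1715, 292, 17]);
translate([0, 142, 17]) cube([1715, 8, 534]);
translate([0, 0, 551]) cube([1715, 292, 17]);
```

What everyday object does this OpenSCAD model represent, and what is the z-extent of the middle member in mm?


An I-beam. The web height is 534 mm.

Two wide flanges with a thin centred web — an I-beam. Overall 568 mm minus two 17 mm flanges gives a web of 568 − 2·17 = 534 mm.


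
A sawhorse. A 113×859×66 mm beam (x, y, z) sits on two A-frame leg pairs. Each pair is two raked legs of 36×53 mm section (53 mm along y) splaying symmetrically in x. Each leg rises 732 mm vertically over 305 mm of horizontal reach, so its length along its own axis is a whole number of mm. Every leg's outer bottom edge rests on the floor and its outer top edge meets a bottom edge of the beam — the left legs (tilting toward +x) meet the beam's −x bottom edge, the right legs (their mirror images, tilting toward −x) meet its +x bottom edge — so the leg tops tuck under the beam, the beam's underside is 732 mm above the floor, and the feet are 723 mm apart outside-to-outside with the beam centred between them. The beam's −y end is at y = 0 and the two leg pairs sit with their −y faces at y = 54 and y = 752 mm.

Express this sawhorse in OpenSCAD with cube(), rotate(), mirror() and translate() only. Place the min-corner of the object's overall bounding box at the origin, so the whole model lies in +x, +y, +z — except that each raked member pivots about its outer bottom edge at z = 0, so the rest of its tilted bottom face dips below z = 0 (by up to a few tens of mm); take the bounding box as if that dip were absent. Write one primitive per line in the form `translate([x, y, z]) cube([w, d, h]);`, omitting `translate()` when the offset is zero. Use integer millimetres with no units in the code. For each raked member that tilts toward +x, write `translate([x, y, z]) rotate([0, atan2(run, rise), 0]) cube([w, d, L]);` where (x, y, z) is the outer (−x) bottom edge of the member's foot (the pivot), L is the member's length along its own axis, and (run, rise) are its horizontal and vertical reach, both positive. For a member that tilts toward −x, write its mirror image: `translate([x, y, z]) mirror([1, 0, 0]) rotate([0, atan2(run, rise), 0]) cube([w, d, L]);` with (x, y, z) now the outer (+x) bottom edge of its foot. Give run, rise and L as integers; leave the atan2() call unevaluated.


// leg length = √(305² + 732²) = 793
// right-leg outer foot x = 2·305 + 113 = 723
// beam min-corner = (305, 0, 732)
translate([305, 0, 732]) cube([113, 859, 66]);
translate([0, 54, 0]) rotate([0, atan2(305, 732), 0]) cube([36, 53, 793]);
translate([723, 54, 0]) mirror([1, 0, 0]) rotate([0, atan2(305, 732), 0]) cube([36, 53, 793]);
translate([0, 752, 0]) rotate([0, atan2(305, 732), 0]) cube([36, 53, 793]);
translate([723, 752, 0]) mirror([1, 0, 0]) rotate([0, atan2(305, 732), 0]) cube([36, 53, 793]);


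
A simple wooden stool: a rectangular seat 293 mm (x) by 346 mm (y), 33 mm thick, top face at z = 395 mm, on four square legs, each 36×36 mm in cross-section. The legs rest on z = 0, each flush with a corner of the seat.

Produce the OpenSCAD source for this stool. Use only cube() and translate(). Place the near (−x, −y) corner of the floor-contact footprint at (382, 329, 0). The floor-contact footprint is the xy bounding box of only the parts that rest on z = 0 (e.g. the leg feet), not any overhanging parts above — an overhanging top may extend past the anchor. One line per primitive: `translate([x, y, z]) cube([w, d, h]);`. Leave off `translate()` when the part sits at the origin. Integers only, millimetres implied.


translate([382, 329, 362]) cube([293, 346, 33]);
translate([382, 329, 0]) cube([36, 36, 362]);
translate([639, 329, 0]) cube([36, 36, 362]);
translate([382, 639, 0]) cube([36, 36, 362]);
translate([639, 639, 0]) cube([36, 36, 362]);


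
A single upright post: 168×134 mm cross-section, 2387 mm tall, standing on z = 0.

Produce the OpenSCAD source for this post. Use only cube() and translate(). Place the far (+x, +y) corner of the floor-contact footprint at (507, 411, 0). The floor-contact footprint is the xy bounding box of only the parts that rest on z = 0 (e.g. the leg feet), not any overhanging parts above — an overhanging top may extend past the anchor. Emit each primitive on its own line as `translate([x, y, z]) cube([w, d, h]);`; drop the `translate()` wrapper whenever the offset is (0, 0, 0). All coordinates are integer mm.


translate([339, 277, 0]) cube([168, 134, 2387]);


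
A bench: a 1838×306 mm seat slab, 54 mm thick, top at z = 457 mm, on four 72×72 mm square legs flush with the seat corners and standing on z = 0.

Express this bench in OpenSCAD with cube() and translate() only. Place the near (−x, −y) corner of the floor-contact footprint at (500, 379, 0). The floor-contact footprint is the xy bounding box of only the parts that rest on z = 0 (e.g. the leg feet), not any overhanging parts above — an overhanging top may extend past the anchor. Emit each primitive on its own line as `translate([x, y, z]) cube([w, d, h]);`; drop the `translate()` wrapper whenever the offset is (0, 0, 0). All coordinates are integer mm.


translate([500, 379, 403]) cube([1838, 306, 54]);
translate([500, 379, 0]) cube([72, 72, 403]);
translate([500, 613, 0]) cube([72, 72, 403]);
translate([2266, 379, 0]) cube([72, 72, 403]);
translate([2266, 613, 0]) cube([72, 72, 403]);


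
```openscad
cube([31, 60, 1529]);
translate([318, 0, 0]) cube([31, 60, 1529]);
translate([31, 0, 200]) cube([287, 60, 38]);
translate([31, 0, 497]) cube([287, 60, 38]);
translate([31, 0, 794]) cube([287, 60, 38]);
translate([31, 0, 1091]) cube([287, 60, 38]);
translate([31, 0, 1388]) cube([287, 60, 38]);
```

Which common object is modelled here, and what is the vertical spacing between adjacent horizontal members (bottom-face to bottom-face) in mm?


A ladder. The rung spacing is 297 mm.

Two tall 31×60 posts with 5 short bars between them — a ladder. Adjacent rungs sit at z = 200 and z = 497, so the spacing is 497 − 200 = 297 mm.


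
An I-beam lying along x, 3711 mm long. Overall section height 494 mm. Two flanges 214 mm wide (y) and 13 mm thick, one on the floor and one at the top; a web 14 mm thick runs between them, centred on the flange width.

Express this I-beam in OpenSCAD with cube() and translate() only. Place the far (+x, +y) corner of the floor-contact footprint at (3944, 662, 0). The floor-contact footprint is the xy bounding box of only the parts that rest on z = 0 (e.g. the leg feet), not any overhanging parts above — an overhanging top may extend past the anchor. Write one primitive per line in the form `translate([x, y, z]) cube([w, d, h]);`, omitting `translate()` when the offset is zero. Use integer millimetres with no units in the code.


translate([233, 448, 0]) cube([3711, 214, 13]);
translate([233, 548, 13]) cube([3711, 14, 468]);
translate([233, 448, 481]) cube([3711, 214, 13]);


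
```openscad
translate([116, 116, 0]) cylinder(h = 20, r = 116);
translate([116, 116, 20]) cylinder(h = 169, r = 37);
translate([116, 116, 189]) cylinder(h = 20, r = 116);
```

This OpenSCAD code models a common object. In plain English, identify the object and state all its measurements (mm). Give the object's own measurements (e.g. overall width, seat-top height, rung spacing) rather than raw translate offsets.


A spool: two coaxial disc flanges of radius 116 mm and thickness 20 mm, joined by a core cylinder of radius 37 mm and height 169 mm. The lower flange rests on z = 0 and the three cylinders share a vertical axis.


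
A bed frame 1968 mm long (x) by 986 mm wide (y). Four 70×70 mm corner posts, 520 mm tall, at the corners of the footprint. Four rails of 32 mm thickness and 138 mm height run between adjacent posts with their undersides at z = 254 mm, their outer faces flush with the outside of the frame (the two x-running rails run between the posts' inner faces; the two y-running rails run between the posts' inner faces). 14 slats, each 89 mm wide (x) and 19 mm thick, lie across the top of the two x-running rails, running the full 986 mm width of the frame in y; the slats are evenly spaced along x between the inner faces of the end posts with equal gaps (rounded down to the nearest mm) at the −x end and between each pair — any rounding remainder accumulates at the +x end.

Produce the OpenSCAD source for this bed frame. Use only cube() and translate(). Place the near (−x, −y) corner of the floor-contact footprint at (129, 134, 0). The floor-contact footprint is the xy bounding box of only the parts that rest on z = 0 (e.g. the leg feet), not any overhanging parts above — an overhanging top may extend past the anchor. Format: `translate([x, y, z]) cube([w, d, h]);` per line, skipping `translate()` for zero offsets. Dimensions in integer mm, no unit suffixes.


translate([129, 134, 0]) cube([70, 70, 520]);
translate([129, 1050, 0]) cube([70, 70, 520]);
translate([2027, 134, 0]) cube([70, 70, 520]);
translate([2027, 1050, 0]) cube([70, 70, 520]);
translate([199, 134, 254]) cube([1828, 32, 138]);
translate([199, 1088, 254]) cube([1828, 32, 138]);
translate([129, 204, 254]) cube([32, 846, 138]);
translate([2065, 204, 254]) cube([32, 846, 138]);
translate([237, 134, 392]) cube([89, 986, 19]);
translate([364, 134, 392]) cube([89, 986, 19]);
translate([491, 134, 392]) cube([89, 986, 19]);
translate([618, 134, 392]) cube([89, 986, 19]);
translate([745, 134, 392]) cube([89, 986, 19]);
translate([872, 134, 392]) cube([89, 986, 19]);
translate([999, 134, 392]) cube([89, 986, 19]);
translate([1126, 134, 392]) cube([89, 986, 19]);
translate([1253, 134, 392]) cube([89, 986, 19]);
translate([1380, 134, 392]) cube([89, 986, 19]);
translate([1507, 134, 392]) cube([89, 986, 19]);
translate([1634, 134, 392]) cube([89, 986, 19]);
translate([1761, 134, 392]) cube([89, 986, 19]);
translate([1888, 134, 392]) cube([89, 986, 19]);


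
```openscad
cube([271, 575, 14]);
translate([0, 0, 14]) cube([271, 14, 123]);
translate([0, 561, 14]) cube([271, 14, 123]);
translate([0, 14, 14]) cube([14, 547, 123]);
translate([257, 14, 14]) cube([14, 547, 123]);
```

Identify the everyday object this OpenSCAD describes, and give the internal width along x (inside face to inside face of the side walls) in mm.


An open box. The internal width is 243 mm.

A 271×575 base slab with four walls standing on it — an open box. The base is 271 mm wide and the walls are 14 mm thick, so the internal width is 271 − 2 × 14 = 243 mm.


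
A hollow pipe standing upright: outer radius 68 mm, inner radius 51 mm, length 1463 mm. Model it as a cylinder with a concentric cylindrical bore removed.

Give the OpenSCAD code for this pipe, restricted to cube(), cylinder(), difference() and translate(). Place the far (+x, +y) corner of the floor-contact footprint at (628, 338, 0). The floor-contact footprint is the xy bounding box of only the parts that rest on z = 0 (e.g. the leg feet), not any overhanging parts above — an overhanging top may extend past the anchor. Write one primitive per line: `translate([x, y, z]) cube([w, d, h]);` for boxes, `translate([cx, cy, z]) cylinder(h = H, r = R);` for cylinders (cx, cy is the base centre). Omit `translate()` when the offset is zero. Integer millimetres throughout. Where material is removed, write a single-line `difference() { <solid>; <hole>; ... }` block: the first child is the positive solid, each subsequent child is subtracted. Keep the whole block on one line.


difference() { translate([560, 270, 0]) cylinder(h = 1463, r = 68); translate([560, 270, 0]) cylinder(h = 1463, r = 51); }


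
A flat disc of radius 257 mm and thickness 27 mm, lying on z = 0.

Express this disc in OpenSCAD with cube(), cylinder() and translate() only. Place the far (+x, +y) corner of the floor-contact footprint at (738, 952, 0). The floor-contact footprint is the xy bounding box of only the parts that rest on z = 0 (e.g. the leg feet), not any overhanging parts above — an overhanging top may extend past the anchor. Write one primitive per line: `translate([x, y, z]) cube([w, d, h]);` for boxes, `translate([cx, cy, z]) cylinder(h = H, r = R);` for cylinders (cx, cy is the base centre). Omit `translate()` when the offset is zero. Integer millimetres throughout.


translate([481, 695, 0]) cylinder(h = 27, r = 257);


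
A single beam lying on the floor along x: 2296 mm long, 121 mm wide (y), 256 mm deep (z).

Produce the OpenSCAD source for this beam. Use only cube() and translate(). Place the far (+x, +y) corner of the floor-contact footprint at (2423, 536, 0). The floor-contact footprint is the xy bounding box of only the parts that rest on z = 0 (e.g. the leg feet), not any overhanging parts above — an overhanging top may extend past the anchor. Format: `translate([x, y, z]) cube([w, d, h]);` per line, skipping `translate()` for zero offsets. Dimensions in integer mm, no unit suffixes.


translate([127, 415, 0]) cube([2296, 121, 256]);


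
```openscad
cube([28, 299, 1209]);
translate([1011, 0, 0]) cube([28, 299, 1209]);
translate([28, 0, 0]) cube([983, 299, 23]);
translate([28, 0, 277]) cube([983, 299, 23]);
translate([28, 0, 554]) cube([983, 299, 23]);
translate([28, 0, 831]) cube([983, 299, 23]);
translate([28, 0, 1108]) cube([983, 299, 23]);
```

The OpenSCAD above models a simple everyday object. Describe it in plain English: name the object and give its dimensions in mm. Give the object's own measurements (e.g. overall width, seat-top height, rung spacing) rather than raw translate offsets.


An open bookshelf. Two side panels, each 28 mm thick, 299 mm deep and 1209 mm tall, stand 1039 mm apart (outside-to-outside). Between them sit 5 shelves, each 23 mm thick and 299 mm deep, spanning the full gap between the sides. The bottom shelf rests on the floor (its underside at z = 0) and the clear gap between one shelf's top and the next shelf's underside is 254 mm.


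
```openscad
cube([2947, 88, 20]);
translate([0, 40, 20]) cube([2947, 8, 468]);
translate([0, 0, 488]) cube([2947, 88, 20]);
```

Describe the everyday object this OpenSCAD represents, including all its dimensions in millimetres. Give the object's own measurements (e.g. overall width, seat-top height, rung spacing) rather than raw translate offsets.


An I-beam lying along x, 2947 mm long. Overall section height 508 mm. Two flanges 88 mm wide (y) and 20 mm thick, one on the floor and one at the top; a web 8 mm thick runs between them, centred on the flange width.


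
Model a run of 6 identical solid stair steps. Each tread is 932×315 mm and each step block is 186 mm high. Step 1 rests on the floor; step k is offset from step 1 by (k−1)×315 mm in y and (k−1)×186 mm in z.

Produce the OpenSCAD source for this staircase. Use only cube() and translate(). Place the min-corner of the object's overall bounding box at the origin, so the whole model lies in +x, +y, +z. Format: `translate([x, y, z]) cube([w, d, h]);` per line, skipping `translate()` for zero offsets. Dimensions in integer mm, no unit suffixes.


cube([932, 315, 186]);
translate([0, 315, 186]) cube([932, 315, 186]);
translate([0, 630, 372]) cube([932, 315, 186]);
translate([0, 945, 558]) cube([932, 315, 186]);
translate([0, 1260, 744]) cube([932, 315, 186]);
translate([0, 1575, 930]) cube([932, 315, 186]);


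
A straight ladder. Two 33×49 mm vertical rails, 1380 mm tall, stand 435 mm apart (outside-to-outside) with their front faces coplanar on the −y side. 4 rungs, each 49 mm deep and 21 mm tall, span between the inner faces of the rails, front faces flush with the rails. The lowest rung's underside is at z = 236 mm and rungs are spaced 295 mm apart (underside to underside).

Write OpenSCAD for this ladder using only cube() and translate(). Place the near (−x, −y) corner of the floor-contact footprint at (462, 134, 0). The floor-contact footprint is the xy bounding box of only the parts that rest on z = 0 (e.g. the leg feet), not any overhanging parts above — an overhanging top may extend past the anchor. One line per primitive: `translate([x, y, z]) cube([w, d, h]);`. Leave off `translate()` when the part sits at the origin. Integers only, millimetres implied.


translate([462, 134, 0]) cube([33, 49, 1380]);
translate([864, 134, 0]) cube([33, 49, 1380]);
translate([495, 134, 236]) cube([369, 49, 21]);
translate([495, 134, 531]) cube([369, 49, 21]);
translate([495, 134, 826]) cube([369, 49, 21]);
translate([495, 134, 1121]) cube([369, 49, 21]);


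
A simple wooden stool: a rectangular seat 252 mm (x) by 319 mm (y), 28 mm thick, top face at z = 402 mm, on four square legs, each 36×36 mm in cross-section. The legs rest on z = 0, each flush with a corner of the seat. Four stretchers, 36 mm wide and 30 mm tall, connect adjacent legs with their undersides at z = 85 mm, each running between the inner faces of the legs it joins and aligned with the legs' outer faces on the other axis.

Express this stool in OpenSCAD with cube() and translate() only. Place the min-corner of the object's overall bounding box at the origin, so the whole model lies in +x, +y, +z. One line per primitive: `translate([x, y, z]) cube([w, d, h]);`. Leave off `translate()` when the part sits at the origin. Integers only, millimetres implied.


// leg_h = 402 - 28 = 374
// stretcher span = 252 - 2*36 = 180
translate([0, 0, 374]) cube([252, 319, 28]);
cube([36, 36, 374]);
translate([216, 0, 0]) cube([36, 36, 374]);
translate([0, 283, 0]) cube([36, 36, 374]);
translate([216, 283, 0]) cube([36, 36, 374]);
translate([36, 0, 85]) cube([180, 36, 30]);
translate([36, 283, 85]) cube([180, 36, 30]);
translate([0, 36, 85]) cube([36, 247, 30]);
translate([216, 36, 85]) cube([36, 247, 30]);


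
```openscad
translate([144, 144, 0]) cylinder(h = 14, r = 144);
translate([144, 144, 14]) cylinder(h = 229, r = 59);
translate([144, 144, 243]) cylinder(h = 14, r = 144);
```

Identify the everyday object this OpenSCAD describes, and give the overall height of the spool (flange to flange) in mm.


A spool. The overall height is 257 mm.

Three coaxial cylinders, large–small–large — a spool. Two 14 mm flanges and a 229 mm core give 14 + 229 + 14 = 257 mm.


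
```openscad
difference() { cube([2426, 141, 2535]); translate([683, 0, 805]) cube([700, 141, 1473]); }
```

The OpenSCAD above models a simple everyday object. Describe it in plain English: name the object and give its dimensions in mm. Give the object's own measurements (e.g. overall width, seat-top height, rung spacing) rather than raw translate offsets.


A wall 2426 mm long (x), 141 mm thick (y), 2535 mm tall, with a rectangular window opening cut through it. The opening is 700 mm wide and 1473 mm tall; its sill is at z = 805 mm and its near (−x) edge is 683 mm from the wall's −x end. The opening passes through the full wall thickness.


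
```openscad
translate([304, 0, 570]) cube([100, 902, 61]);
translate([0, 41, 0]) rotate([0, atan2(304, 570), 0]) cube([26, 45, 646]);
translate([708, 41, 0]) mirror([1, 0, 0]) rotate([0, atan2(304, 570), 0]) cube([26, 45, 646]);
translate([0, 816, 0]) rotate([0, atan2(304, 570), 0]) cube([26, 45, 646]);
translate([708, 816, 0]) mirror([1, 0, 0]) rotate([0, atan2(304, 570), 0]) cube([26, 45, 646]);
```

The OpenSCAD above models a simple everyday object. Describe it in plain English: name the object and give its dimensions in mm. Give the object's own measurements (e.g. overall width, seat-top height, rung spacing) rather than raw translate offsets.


A sawhorse. A 100×902×61 mm beam (x, y, z) sits on two A-frame leg pairs. Each pair is two raked legs of 26×45 mm section (45 mm along y) splaying symmetrically in x. Each leg rises 570 mm vertically over 304 mm of horizontal reach and is 646 mm long along its own axis. Every leg's outer bottom edge rests on the floor and its outer top edge meets a bottom edge of the beam — the left legs (tilting toward +x) meet the beam's −x bottom edge, the right legs (their mirror images, tilting toward −x) meet its +x bottom edge — so the leg tops tuck under the beam, the beam's underside is 570 mm above the floor, and the feet are 708 mm apart outside-to-outside with the beam centred between them. The two leg pairs are set in 41 mm from either end of the beam.


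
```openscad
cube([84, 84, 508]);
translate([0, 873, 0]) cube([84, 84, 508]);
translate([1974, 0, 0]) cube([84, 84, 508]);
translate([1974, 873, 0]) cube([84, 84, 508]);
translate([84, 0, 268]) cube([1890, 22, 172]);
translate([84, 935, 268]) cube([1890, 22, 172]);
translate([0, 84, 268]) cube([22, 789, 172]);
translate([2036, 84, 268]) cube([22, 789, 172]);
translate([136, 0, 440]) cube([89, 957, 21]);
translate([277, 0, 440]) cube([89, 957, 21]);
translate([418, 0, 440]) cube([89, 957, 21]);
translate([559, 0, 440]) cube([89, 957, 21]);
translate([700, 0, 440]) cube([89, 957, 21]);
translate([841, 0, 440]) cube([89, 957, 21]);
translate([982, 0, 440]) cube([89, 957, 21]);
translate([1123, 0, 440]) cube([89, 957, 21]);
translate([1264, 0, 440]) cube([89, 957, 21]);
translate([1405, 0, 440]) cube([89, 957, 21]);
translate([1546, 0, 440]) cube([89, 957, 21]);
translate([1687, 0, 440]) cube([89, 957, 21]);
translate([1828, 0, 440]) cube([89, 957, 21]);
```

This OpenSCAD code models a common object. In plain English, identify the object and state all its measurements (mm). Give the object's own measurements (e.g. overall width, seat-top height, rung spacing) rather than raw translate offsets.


A bed frame 2058 mm long (x) by 957 mm wide (y). Four 84×84 mm corner posts, 508 mm tall, at the corners of the footprint. Four rails of 22 mm thickness and 172 mm height run between adjacent posts with their undersides at z = 268 mm, their outer faces flush with the outside of the frame (the two x-running rails run between the posts' inner faces; the two y-running rails run between the posts' inner faces). 13 slats, each 89 mm wide (x) and 21 mm thick, lie across the top of the two x-running rails, running the full 957 mm width of the frame in y; along x they sit between the end posts with a 52 mm gap after the −x posts and between neighbouring slats, leaving 57 mm before the +x posts.


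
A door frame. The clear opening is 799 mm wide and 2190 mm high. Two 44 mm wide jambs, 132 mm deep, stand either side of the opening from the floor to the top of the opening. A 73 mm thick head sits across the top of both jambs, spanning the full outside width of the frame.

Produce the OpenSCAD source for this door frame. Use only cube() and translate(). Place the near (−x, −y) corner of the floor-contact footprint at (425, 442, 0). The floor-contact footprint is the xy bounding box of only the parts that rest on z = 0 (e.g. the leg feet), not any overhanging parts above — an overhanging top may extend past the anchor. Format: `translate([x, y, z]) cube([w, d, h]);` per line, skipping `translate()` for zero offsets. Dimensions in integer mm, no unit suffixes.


translate([425, 442, 0]) cube([44, 132, 2190]);
translate([1268, 442, 0]) cube([44, 132, 2190]);
translate([425, 442, 2190]) cube([887, 132, 73]);
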